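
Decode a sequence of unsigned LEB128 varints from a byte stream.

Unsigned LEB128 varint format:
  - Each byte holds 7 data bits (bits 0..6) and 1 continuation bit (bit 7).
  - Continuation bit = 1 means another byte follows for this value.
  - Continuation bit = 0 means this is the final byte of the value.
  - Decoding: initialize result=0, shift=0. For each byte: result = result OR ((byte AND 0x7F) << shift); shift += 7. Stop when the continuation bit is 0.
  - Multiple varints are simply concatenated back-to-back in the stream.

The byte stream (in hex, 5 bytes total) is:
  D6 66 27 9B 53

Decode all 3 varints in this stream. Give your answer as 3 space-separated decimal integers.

Answer: 13142 39 10651

Derivation:
  byte[0]=0xD6 cont=1 payload=0x56=86: acc |= 86<<0 -> acc=86 shift=7
  byte[1]=0x66 cont=0 payload=0x66=102: acc |= 102<<7 -> acc=13142 shift=14 [end]
Varint 1: bytes[0:2] = D6 66 -> value 13142 (2 byte(s))
  byte[2]=0x27 cont=0 payload=0x27=39: acc |= 39<<0 -> acc=39 shift=7 [end]
Varint 2: bytes[2:3] = 27 -> value 39 (1 byte(s))
  byte[3]=0x9B cont=1 payload=0x1B=27: acc |= 27<<0 -> acc=27 shift=7
  byte[4]=0x53 cont=0 payload=0x53=83: acc |= 83<<7 -> acc=10651 shift=14 [end]
Varint 3: bytes[3:5] = 9B 53 -> value 10651 (2 byte(s))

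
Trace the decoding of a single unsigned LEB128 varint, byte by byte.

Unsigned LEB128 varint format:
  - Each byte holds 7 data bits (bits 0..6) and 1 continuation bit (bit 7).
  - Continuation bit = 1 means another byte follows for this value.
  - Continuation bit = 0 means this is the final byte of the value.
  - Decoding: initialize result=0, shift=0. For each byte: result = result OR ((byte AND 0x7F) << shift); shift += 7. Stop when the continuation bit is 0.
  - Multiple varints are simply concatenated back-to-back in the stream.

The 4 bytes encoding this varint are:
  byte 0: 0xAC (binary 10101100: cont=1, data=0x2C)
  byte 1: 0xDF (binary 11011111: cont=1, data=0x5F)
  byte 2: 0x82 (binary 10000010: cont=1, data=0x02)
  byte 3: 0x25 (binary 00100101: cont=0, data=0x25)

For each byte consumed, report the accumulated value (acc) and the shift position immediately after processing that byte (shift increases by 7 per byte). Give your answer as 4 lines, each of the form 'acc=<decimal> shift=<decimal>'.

byte 0=0xAC: payload=0x2C=44, contrib = 44<<0 = 44; acc -> 44, shift -> 7
byte 1=0xDF: payload=0x5F=95, contrib = 95<<7 = 12160; acc -> 12204, shift -> 14
byte 2=0x82: payload=0x02=2, contrib = 2<<14 = 32768; acc -> 44972, shift -> 21
byte 3=0x25: payload=0x25=37, contrib = 37<<21 = 77594624; acc -> 77639596, shift -> 28

Answer: acc=44 shift=7
acc=12204 shift=14
acc=44972 shift=21
acc=77639596 shift=28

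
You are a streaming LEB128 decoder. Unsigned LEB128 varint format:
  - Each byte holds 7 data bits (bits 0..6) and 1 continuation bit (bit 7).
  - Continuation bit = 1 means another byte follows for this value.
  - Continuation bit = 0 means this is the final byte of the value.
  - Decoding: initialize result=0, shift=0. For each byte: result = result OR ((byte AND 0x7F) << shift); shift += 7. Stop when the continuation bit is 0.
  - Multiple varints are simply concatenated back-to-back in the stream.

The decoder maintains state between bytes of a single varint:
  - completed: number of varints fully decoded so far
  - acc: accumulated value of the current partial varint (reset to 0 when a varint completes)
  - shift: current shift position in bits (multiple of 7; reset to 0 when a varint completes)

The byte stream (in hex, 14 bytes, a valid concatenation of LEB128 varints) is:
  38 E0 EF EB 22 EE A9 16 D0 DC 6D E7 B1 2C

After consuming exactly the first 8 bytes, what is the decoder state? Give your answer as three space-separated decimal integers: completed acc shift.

Answer: 3 0 0

Derivation:
byte[0]=0x38 cont=0 payload=0x38: varint #1 complete (value=56); reset -> completed=1 acc=0 shift=0
byte[1]=0xE0 cont=1 payload=0x60: acc |= 96<<0 -> completed=1 acc=96 shift=7
byte[2]=0xEF cont=1 payload=0x6F: acc |= 111<<7 -> completed=1 acc=14304 shift=14
byte[3]=0xEB cont=1 payload=0x6B: acc |= 107<<14 -> completed=1 acc=1767392 shift=21
byte[4]=0x22 cont=0 payload=0x22: varint #2 complete (value=73070560); reset -> completed=2 acc=0 shift=0
byte[5]=0xEE cont=1 payload=0x6E: acc |= 110<<0 -> completed=2 acc=110 shift=7
byte[6]=0xA9 cont=1 payload=0x29: acc |= 41<<7 -> completed=2 acc=5358 shift=14
byte[7]=0x16 cont=0 payload=0x16: varint #3 complete (value=365806); reset -> completed=3 acc=0 shift=0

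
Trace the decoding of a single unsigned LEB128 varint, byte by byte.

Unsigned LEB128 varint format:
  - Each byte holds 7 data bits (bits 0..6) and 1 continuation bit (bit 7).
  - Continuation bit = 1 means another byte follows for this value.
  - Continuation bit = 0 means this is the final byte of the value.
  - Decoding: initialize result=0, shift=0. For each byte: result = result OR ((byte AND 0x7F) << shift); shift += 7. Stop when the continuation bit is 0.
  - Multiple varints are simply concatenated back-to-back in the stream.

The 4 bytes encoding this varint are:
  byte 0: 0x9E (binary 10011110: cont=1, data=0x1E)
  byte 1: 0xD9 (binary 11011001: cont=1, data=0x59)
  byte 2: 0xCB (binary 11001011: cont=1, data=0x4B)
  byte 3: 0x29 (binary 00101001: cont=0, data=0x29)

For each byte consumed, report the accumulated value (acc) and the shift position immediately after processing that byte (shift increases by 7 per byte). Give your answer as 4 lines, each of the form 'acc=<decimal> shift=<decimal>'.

byte 0=0x9E: payload=0x1E=30, contrib = 30<<0 = 30; acc -> 30, shift -> 7
byte 1=0xD9: payload=0x59=89, contrib = 89<<7 = 11392; acc -> 11422, shift -> 14
byte 2=0xCB: payload=0x4B=75, contrib = 75<<14 = 1228800; acc -> 1240222, shift -> 21
byte 3=0x29: payload=0x29=41, contrib = 41<<21 = 85983232; acc -> 87223454, shift -> 28

Answer: acc=30 shift=7
acc=11422 shift=14
acc=1240222 shift=21
acc=87223454 shift=28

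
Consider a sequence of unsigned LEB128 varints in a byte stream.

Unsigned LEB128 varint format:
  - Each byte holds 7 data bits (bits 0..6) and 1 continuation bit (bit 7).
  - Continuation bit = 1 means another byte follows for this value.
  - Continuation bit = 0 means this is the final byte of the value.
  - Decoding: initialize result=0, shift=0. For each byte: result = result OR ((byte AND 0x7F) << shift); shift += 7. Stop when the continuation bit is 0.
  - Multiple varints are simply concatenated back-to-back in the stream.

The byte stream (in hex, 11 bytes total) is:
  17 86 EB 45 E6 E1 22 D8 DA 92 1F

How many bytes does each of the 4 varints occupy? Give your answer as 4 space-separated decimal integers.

  byte[0]=0x17 cont=0 payload=0x17=23: acc |= 23<<0 -> acc=23 shift=7 [end]
Varint 1: bytes[0:1] = 17 -> value 23 (1 byte(s))
  byte[1]=0x86 cont=1 payload=0x06=6: acc |= 6<<0 -> acc=6 shift=7
  byte[2]=0xEB cont=1 payload=0x6B=107: acc |= 107<<7 -> acc=13702 shift=14
  byte[3]=0x45 cont=0 payload=0x45=69: acc |= 69<<14 -> acc=1144198 shift=21 [end]
Varint 2: bytes[1:4] = 86 EB 45 -> value 1144198 (3 byte(s))
  byte[4]=0xE6 cont=1 payload=0x66=102: acc |= 102<<0 -> acc=102 shift=7
  byte[5]=0xE1 cont=1 payload=0x61=97: acc |= 97<<7 -> acc=12518 shift=14
  byte[6]=0x22 cont=0 payload=0x22=34: acc |= 34<<14 -> acc=569574 shift=21 [end]
Varint 3: bytes[4:7] = E6 E1 22 -> value 569574 (3 byte(s))
  byte[7]=0xD8 cont=1 payload=0x58=88: acc |= 88<<0 -> acc=88 shift=7
  byte[8]=0xDA cont=1 payload=0x5A=90: acc |= 90<<7 -> acc=11608 shift=14
  byte[9]=0x92 cont=1 payload=0x12=18: acc |= 18<<14 -> acc=306520 shift=21
  byte[10]=0x1F cont=0 payload=0x1F=31: acc |= 31<<21 -> acc=65318232 shift=28 [end]
Varint 4: bytes[7:11] = D8 DA 92 1F -> value 65318232 (4 byte(s))

Answer: 1 3 3 4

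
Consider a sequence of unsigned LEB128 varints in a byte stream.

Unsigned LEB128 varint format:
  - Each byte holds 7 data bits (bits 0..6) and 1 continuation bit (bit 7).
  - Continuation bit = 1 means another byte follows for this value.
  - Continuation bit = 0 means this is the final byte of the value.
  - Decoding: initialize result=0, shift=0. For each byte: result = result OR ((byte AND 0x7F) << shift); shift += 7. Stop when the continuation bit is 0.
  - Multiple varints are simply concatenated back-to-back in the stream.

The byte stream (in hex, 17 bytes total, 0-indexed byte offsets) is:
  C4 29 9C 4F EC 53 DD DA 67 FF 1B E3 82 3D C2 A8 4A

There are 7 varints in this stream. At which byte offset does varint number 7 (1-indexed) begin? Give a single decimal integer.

Answer: 14

Derivation:
  byte[0]=0xC4 cont=1 payload=0x44=68: acc |= 68<<0 -> acc=68 shift=7
  byte[1]=0x29 cont=0 payload=0x29=41: acc |= 41<<7 -> acc=5316 shift=14 [end]
Varint 1: bytes[0:2] = C4 29 -> value 5316 (2 byte(s))
  byte[2]=0x9C cont=1 payload=0x1C=28: acc |= 28<<0 -> acc=28 shift=7
  byte[3]=0x4F cont=0 payload=0x4F=79: acc |= 79<<7 -> acc=10140 shift=14 [end]
Varint 2: bytes[2:4] = 9C 4F -> value 10140 (2 byte(s))
  byte[4]=0xEC cont=1 payload=0x6C=108: acc |= 108<<0 -> acc=108 shift=7
  byte[5]=0x53 cont=0 payload=0x53=83: acc |= 83<<7 -> acc=10732 shift=14 [end]
Varint 3: bytes[4:6] = EC 53 -> value 10732 (2 byte(s))
  byte[6]=0xDD cont=1 payload=0x5D=93: acc |= 93<<0 -> acc=93 shift=7
  byte[7]=0xDA cont=1 payload=0x5A=90: acc |= 90<<7 -> acc=11613 shift=14
  byte[8]=0x67 cont=0 payload=0x67=103: acc |= 103<<14 -> acc=1699165 shift=21 [end]
Varint 4: bytes[6:9] = DD DA 67 -> value 1699165 (3 byte(s))
  byte[9]=0xFF cont=1 payload=0x7F=127: acc |= 127<<0 -> acc=127 shift=7
  byte[10]=0x1B cont=0 payload=0x1B=27: acc |= 27<<7 -> acc=3583 shift=14 [end]
Varint 5: bytes[9:11] = FF 1B -> value 3583 (2 byte(s))
  byte[11]=0xE3 cont=1 payload=0x63=99: acc |= 99<<0 -> acc=99 shift=7
  byte[12]=0x82 cont=1 payload=0x02=2: acc |= 2<<7 -> acc=355 shift=14
  byte[13]=0x3D cont=0 payload=0x3D=61: acc |= 61<<14 -> acc=999779 shift=21 [end]
Varint 6: bytes[11:14] = E3 82 3D -> value 999779 (3 byte(s))
  byte[14]=0xC2 cont=1 payload=0x42=66: acc |= 66<<0 -> acc=66 shift=7
  byte[15]=0xA8 cont=1 payload=0x28=40: acc |= 40<<7 -> acc=5186 shift=14
  byte[16]=0x4A cont=0 payload=0x4A=74: acc |= 74<<14 -> acc=1217602 shift=21 [end]
Varint 7: bytes[14:17] = C2 A8 4A -> value 1217602 (3 byte(s))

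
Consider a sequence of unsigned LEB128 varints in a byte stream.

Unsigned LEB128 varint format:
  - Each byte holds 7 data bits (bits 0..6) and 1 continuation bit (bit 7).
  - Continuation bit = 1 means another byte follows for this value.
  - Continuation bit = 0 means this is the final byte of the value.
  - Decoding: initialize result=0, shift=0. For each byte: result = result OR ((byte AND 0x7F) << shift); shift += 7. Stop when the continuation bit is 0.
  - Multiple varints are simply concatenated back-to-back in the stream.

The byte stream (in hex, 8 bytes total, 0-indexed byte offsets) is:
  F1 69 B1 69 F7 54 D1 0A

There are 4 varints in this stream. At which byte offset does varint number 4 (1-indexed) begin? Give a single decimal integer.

  byte[0]=0xF1 cont=1 payload=0x71=113: acc |= 113<<0 -> acc=113 shift=7
  byte[1]=0x69 cont=0 payload=0x69=105: acc |= 105<<7 -> acc=13553 shift=14 [end]
Varint 1: bytes[0:2] = F1 69 -> value 13553 (2 byte(s))
  byte[2]=0xB1 cont=1 payload=0x31=49: acc |= 49<<0 -> acc=49 shift=7
  byte[3]=0x69 cont=0 payload=0x69=105: acc |= 105<<7 -> acc=13489 shift=14 [end]
Varint 2: bytes[2:4] = B1 69 -> value 13489 (2 byte(s))
  byte[4]=0xF7 cont=1 payload=0x77=119: acc |= 119<<0 -> acc=119 shift=7
  byte[5]=0x54 cont=0 payload=0x54=84: acc |= 84<<7 -> acc=10871 shift=14 [end]
Varint 3: bytes[4:6] = F7 54 -> value 10871 (2 byte(s))
  byte[6]=0xD1 cont=1 payload=0x51=81: acc |= 81<<0 -> acc=81 shift=7
  byte[7]=0x0A cont=0 payload=0x0A=10: acc |= 10<<7 -> acc=1361 shift=14 [end]
Varint 4: bytes[6:8] = D1 0A -> value 1361 (2 byte(s))

Answer: 6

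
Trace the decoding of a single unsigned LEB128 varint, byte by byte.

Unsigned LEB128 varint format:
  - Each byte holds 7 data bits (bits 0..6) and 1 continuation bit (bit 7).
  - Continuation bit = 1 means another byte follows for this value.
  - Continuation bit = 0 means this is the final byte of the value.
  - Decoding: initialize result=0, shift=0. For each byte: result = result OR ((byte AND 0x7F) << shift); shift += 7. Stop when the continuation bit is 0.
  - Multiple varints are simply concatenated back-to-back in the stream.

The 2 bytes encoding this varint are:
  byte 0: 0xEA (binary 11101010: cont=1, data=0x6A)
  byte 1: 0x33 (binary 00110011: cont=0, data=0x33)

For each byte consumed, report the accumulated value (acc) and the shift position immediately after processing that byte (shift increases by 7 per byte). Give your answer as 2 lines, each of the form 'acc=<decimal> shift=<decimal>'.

Answer: acc=106 shift=7
acc=6634 shift=14

Derivation:
byte 0=0xEA: payload=0x6A=106, contrib = 106<<0 = 106; acc -> 106, shift -> 7
byte 1=0x33: payload=0x33=51, contrib = 51<<7 = 6528; acc -> 6634, shift -> 14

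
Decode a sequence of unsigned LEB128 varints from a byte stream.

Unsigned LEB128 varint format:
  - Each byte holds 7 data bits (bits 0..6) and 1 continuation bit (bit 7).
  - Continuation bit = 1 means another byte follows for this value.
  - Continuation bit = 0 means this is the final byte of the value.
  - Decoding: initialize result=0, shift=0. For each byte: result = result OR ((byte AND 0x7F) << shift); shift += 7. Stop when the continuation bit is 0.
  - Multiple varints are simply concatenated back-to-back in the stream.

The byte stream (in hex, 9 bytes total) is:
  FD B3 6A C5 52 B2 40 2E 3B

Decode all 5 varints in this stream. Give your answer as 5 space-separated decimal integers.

Answer: 1743357 10565 8242 46 59

Derivation:
  byte[0]=0xFD cont=1 payload=0x7D=125: acc |= 125<<0 -> acc=125 shift=7
  byte[1]=0xB3 cont=1 payload=0x33=51: acc |= 51<<7 -> acc=6653 shift=14
  byte[2]=0x6A cont=0 payload=0x6A=106: acc |= 106<<14 -> acc=1743357 shift=21 [end]
Varint 1: bytes[0:3] = FD B3 6A -> value 1743357 (3 byte(s))
  byte[3]=0xC5 cont=1 payload=0x45=69: acc |= 69<<0 -> acc=69 shift=7
  byte[4]=0x52 cont=0 payload=0x52=82: acc |= 82<<7 -> acc=10565 shift=14 [end]
Varint 2: bytes[3:5] = C5 52 -> value 10565 (2 byte(s))
  byte[5]=0xB2 cont=1 payload=0x32=50: acc |= 50<<0 -> acc=50 shift=7
  byte[6]=0x40 cont=0 payload=0x40=64: acc |= 64<<7 -> acc=8242 shift=14 [end]
Varint 3: bytes[5:7] = B2 40 -> value 8242 (2 byte(s))
  byte[7]=0x2E cont=0 payload=0x2E=46: acc |= 46<<0 -> acc=46 shift=7 [end]
Varint 4: bytes[7:8] = 2E -> value 46 (1 byte(s))
  byte[8]=0x3B cont=0 payload=0x3B=59: acc |= 59<<0 -> acc=59 shift=7 [end]
Varint 5: bytes[8:9] = 3B -> value 59 (1 byte(s))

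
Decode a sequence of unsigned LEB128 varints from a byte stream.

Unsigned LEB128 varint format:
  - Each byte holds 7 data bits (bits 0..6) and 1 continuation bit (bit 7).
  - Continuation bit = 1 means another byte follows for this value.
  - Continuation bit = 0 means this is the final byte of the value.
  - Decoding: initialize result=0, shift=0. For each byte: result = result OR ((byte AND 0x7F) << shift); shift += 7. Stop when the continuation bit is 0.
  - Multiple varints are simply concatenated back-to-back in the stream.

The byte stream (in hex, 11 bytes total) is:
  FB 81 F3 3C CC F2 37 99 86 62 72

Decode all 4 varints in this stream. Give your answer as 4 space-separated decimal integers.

  byte[0]=0xFB cont=1 payload=0x7B=123: acc |= 123<<0 -> acc=123 shift=7
  byte[1]=0x81 cont=1 payload=0x01=1: acc |= 1<<7 -> acc=251 shift=14
  byte[2]=0xF3 cont=1 payload=0x73=115: acc |= 115<<14 -> acc=1884411 shift=21
  byte[3]=0x3C cont=0 payload=0x3C=60: acc |= 60<<21 -> acc=127713531 shift=28 [end]
Varint 1: bytes[0:4] = FB 81 F3 3C -> value 127713531 (4 byte(s))
  byte[4]=0xCC cont=1 payload=0x4C=76: acc |= 76<<0 -> acc=76 shift=7
  byte[5]=0xF2 cont=1 payload=0x72=114: acc |= 114<<7 -> acc=14668 shift=14
  byte[6]=0x37 cont=0 payload=0x37=55: acc |= 55<<14 -> acc=915788 shift=21 [end]
Varint 2: bytes[4:7] = CC F2 37 -> value 915788 (3 byte(s))
  byte[7]=0x99 cont=1 payload=0x19=25: acc |= 25<<0 -> acc=25 shift=7
  byte[8]=0x86 cont=1 payload=0x06=6: acc |= 6<<7 -> acc=793 shift=14
  byte[9]=0x62 cont=0 payload=0x62=98: acc |= 98<<14 -> acc=1606425 shift=21 [end]
Varint 3: bytes[7:10] = 99 86 62 -> value 1606425 (3 byte(s))
  byte[10]=0x72 cont=0 payload=0x72=114: acc |= 114<<0 -> acc=114 shift=7 [end]
Varint 4: bytes[10:11] = 72 -> value 114 (1 byte(s))

Answer: 127713531 915788 1606425 114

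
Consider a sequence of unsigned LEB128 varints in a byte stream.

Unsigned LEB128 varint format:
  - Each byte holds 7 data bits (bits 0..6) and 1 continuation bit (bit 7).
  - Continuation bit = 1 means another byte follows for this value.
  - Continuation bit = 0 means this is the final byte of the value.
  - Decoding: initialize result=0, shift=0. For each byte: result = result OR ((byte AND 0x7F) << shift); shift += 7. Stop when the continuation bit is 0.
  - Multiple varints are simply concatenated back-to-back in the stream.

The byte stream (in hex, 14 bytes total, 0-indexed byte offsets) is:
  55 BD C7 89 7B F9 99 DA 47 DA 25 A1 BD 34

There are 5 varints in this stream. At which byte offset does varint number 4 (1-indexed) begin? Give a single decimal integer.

  byte[0]=0x55 cont=0 payload=0x55=85: acc |= 85<<0 -> acc=85 shift=7 [end]
Varint 1: bytes[0:1] = 55 -> value 85 (1 byte(s))
  byte[1]=0xBD cont=1 payload=0x3D=61: acc |= 61<<0 -> acc=61 shift=7
  byte[2]=0xC7 cont=1 payload=0x47=71: acc |= 71<<7 -> acc=9149 shift=14
  byte[3]=0x89 cont=1 payload=0x09=9: acc |= 9<<14 -> acc=156605 shift=21
  byte[4]=0x7B cont=0 payload=0x7B=123: acc |= 123<<21 -> acc=258106301 shift=28 [end]
Varint 2: bytes[1:5] = BD C7 89 7B -> value 258106301 (4 byte(s))
  byte[5]=0xF9 cont=1 payload=0x79=121: acc |= 121<<0 -> acc=121 shift=7
  byte[6]=0x99 cont=1 payload=0x19=25: acc |= 25<<7 -> acc=3321 shift=14
  byte[7]=0xDA cont=1 payload=0x5A=90: acc |= 90<<14 -> acc=1477881 shift=21
  byte[8]=0x47 cont=0 payload=0x47=71: acc |= 71<<21 -> acc=150375673 shift=28 [end]
Varint 3: bytes[5:9] = F9 99 DA 47 -> value 150375673 (4 byte(s))
  byte[9]=0xDA cont=1 payload=0x5A=90: acc |= 90<<0 -> acc=90 shift=7
  byte[10]=0x25 cont=0 payload=0x25=37: acc |= 37<<7 -> acc=4826 shift=14 [end]
Varint 4: bytes[9:11] = DA 25 -> value 4826 (2 byte(s))
  byte[11]=0xA1 cont=1 payload=0x21=33: acc |= 33<<0 -> acc=33 shift=7
  byte[12]=0xBD cont=1 payload=0x3D=61: acc |= 61<<7 -> acc=7841 shift=14
  byte[13]=0x34 cont=0 payload=0x34=52: acc |= 52<<14 -> acc=859809 shift=21 [end]
Varint 5: bytes[11:14] = A1 BD 34 -> value 859809 (3 byte(s))

Answer: 9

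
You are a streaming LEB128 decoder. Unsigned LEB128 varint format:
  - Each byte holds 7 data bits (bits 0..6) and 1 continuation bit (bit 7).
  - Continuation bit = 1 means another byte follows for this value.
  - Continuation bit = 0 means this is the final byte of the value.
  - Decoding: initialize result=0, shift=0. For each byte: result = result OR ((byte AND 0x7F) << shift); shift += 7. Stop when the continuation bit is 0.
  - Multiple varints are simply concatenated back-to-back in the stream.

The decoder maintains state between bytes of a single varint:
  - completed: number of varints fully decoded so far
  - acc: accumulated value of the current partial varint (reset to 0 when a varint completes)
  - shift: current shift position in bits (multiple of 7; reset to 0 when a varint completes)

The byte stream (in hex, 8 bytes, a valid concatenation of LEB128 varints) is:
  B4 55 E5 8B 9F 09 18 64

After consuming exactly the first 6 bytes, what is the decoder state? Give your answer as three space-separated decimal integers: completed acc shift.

byte[0]=0xB4 cont=1 payload=0x34: acc |= 52<<0 -> completed=0 acc=52 shift=7
byte[1]=0x55 cont=0 payload=0x55: varint #1 complete (value=10932); reset -> completed=1 acc=0 shift=0
byte[2]=0xE5 cont=1 payload=0x65: acc |= 101<<0 -> completed=1 acc=101 shift=7
byte[3]=0x8B cont=1 payload=0x0B: acc |= 11<<7 -> completed=1 acc=1509 shift=14
byte[4]=0x9F cont=1 payload=0x1F: acc |= 31<<14 -> completed=1 acc=509413 shift=21
byte[5]=0x09 cont=0 payload=0x09: varint #2 complete (value=19383781); reset -> completed=2 acc=0 shift=0

Answer: 2 0 0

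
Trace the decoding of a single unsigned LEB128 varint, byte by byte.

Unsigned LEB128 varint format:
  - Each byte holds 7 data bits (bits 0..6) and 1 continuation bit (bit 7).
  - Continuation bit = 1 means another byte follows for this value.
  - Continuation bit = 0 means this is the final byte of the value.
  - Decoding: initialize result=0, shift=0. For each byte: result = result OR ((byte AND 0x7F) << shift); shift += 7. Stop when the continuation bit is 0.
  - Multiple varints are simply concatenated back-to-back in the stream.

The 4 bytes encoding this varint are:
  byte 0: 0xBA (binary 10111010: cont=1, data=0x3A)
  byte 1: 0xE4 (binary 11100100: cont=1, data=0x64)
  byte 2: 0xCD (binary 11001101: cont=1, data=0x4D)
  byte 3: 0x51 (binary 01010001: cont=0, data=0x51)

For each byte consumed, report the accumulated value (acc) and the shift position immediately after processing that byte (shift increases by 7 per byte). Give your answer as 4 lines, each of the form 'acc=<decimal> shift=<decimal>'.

Answer: acc=58 shift=7
acc=12858 shift=14
acc=1274426 shift=21
acc=171143738 shift=28

Derivation:
byte 0=0xBA: payload=0x3A=58, contrib = 58<<0 = 58; acc -> 58, shift -> 7
byte 1=0xE4: payload=0x64=100, contrib = 100<<7 = 12800; acc -> 12858, shift -> 14
byte 2=0xCD: payload=0x4D=77, contrib = 77<<14 = 1261568; acc -> 1274426, shift -> 21
byte 3=0x51: payload=0x51=81, contrib = 81<<21 = 169869312; acc -> 171143738, shift -> 28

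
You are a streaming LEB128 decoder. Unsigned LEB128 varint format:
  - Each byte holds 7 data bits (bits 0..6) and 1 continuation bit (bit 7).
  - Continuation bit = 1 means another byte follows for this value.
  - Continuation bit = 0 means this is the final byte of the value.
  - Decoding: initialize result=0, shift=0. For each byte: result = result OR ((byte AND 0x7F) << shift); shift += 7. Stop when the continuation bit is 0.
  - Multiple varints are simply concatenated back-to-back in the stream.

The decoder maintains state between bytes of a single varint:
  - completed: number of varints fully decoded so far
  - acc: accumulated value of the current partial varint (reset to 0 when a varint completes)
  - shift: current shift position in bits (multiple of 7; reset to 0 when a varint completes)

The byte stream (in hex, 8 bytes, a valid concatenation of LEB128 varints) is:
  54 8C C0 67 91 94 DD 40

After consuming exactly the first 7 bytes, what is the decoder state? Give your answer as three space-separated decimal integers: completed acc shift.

byte[0]=0x54 cont=0 payload=0x54: varint #1 complete (value=84); reset -> completed=1 acc=0 shift=0
byte[1]=0x8C cont=1 payload=0x0C: acc |= 12<<0 -> completed=1 acc=12 shift=7
byte[2]=0xC0 cont=1 payload=0x40: acc |= 64<<7 -> completed=1 acc=8204 shift=14
byte[3]=0x67 cont=0 payload=0x67: varint #2 complete (value=1695756); reset -> completed=2 acc=0 shift=0
byte[4]=0x91 cont=1 payload=0x11: acc |= 17<<0 -> completed=2 acc=17 shift=7
byte[5]=0x94 cont=1 payload=0x14: acc |= 20<<7 -> completed=2 acc=2577 shift=14
byte[6]=0xDD cont=1 payload=0x5D: acc |= 93<<14 -> completed=2 acc=1526289 shift=21

Answer: 2 1526289 21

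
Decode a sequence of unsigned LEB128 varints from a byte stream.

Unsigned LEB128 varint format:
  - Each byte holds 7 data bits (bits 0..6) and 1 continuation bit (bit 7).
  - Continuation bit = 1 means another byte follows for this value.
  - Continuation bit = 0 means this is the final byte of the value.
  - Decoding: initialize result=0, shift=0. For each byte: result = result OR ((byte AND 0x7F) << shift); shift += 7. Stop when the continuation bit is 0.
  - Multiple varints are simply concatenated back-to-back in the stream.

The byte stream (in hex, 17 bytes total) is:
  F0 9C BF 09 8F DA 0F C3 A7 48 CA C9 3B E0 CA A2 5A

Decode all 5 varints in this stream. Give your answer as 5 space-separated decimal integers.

  byte[0]=0xF0 cont=1 payload=0x70=112: acc |= 112<<0 -> acc=112 shift=7
  byte[1]=0x9C cont=1 payload=0x1C=28: acc |= 28<<7 -> acc=3696 shift=14
  byte[2]=0xBF cont=1 payload=0x3F=63: acc |= 63<<14 -> acc=1035888 shift=21
  byte[3]=0x09 cont=0 payload=0x09=9: acc |= 9<<21 -> acc=19910256 shift=28 [end]
Varint 1: bytes[0:4] = F0 9C BF 09 -> value 19910256 (4 byte(s))
  byte[4]=0x8F cont=1 payload=0x0F=15: acc |= 15<<0 -> acc=15 shift=7
  byte[5]=0xDA cont=1 payload=0x5A=90: acc |= 90<<7 -> acc=11535 shift=14
  byte[6]=0x0F cont=0 payload=0x0F=15: acc |= 15<<14 -> acc=257295 shift=21 [end]
Varint 2: bytes[4:7] = 8F DA 0F -> value 257295 (3 byte(s))
  byte[7]=0xC3 cont=1 payload=0x43=67: acc |= 67<<0 -> acc=67 shift=7
  byte[8]=0xA7 cont=1 payload=0x27=39: acc |= 39<<7 -> acc=5059 shift=14
  byte[9]=0x48 cont=0 payload=0x48=72: acc |= 72<<14 -> acc=1184707 shift=21 [end]
Varint 3: bytes[7:10] = C3 A7 48 -> value 1184707 (3 byte(s))
  byte[10]=0xCA cont=1 payload=0x4A=74: acc |= 74<<0 -> acc=74 shift=7
  byte[11]=0xC9 cont=1 payload=0x49=73: acc |= 73<<7 -> acc=9418 shift=14
  byte[12]=0x3B cont=0 payload=0x3B=59: acc |= 59<<14 -> acc=976074 shift=21 [end]
Varint 4: bytes[10:13] = CA C9 3B -> value 976074 (3 byte(s))
  byte[13]=0xE0 cont=1 payload=0x60=96: acc |= 96<<0 -> acc=96 shift=7
  byte[14]=0xCA cont=1 payload=0x4A=74: acc |= 74<<7 -> acc=9568 shift=14
  byte[15]=0xA2 cont=1 payload=0x22=34: acc |= 34<<14 -> acc=566624 shift=21
  byte[16]=0x5A cont=0 payload=0x5A=90: acc |= 90<<21 -> acc=189310304 shift=28 [end]
Varint 5: bytes[13:17] = E0 CA A2 5A -> value 189310304 (4 byte(s))

Answer: 19910256 257295 1184707 976074 189310304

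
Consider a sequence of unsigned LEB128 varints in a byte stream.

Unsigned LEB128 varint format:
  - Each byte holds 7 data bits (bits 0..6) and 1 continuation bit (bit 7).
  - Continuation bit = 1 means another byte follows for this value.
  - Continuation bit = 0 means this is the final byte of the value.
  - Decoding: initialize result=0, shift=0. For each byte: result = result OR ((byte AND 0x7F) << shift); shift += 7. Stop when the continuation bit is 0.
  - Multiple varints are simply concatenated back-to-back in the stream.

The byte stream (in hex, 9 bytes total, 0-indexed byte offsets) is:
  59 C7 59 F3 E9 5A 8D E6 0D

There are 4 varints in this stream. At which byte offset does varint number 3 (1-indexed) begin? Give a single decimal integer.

Answer: 3

Derivation:
  byte[0]=0x59 cont=0 payload=0x59=89: acc |= 89<<0 -> acc=89 shift=7 [end]
Varint 1: bytes[0:1] = 59 -> value 89 (1 byte(s))
  byte[1]=0xC7 cont=1 payload=0x47=71: acc |= 71<<0 -> acc=71 shift=7
  byte[2]=0x59 cont=0 payload=0x59=89: acc |= 89<<7 -> acc=11463 shift=14 [end]
Varint 2: bytes[1:3] = C7 59 -> value 11463 (2 byte(s))
  byte[3]=0xF3 cont=1 payload=0x73=115: acc |= 115<<0 -> acc=115 shift=7
  byte[4]=0xE9 cont=1 payload=0x69=105: acc |= 105<<7 -> acc=13555 shift=14
  byte[5]=0x5A cont=0 payload=0x5A=90: acc |= 90<<14 -> acc=1488115 shift=21 [end]
Varint 3: bytes[3:6] = F3 E9 5A -> value 1488115 (3 byte(s))
  byte[6]=0x8D cont=1 payload=0x0D=13: acc |= 13<<0 -> acc=13 shift=7
  byte[7]=0xE6 cont=1 payload=0x66=102: acc |= 102<<7 -> acc=13069 shift=14
  byte[8]=0x0D cont=0 payload=0x0D=13: acc |= 13<<14 -> acc=226061 shift=21 [end]
Varint 4: bytes[6:9] = 8D E6 0D -> value 226061 (3 byte(s))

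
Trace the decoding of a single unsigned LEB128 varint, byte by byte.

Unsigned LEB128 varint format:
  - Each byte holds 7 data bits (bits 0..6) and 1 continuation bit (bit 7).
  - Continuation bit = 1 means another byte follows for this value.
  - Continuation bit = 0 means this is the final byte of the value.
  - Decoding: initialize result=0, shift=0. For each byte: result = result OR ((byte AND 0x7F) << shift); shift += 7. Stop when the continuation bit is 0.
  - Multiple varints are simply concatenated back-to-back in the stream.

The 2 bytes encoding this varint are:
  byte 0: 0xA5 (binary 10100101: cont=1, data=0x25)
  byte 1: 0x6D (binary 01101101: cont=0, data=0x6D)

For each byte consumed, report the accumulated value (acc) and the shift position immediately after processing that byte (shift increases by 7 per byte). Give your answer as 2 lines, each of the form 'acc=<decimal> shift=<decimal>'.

Answer: acc=37 shift=7
acc=13989 shift=14

Derivation:
byte 0=0xA5: payload=0x25=37, contrib = 37<<0 = 37; acc -> 37, shift -> 7
byte 1=0x6D: payload=0x6D=109, contrib = 109<<7 = 13952; acc -> 13989, shift -> 14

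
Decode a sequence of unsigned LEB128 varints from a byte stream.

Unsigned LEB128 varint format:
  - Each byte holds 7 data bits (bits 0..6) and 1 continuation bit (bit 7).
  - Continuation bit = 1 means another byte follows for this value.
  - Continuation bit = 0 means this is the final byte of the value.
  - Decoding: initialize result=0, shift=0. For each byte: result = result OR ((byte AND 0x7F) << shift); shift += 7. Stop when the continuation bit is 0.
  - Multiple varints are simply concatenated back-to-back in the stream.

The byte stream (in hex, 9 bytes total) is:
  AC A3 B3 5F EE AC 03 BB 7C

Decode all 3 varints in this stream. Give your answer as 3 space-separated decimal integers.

  byte[0]=0xAC cont=1 payload=0x2C=44: acc |= 44<<0 -> acc=44 shift=7
  byte[1]=0xA3 cont=1 payload=0x23=35: acc |= 35<<7 -> acc=4524 shift=14
  byte[2]=0xB3 cont=1 payload=0x33=51: acc |= 51<<14 -> acc=840108 shift=21
  byte[3]=0x5F cont=0 payload=0x5F=95: acc |= 95<<21 -> acc=200069548 shift=28 [end]
Varint 1: bytes[0:4] = AC A3 B3 5F -> value 200069548 (4 byte(s))
  byte[4]=0xEE cont=1 payload=0x6E=110: acc |= 110<<0 -> acc=110 shift=7
  byte[5]=0xAC cont=1 payload=0x2C=44: acc |= 44<<7 -> acc=5742 shift=14
  byte[6]=0x03 cont=0 payload=0x03=3: acc |= 3<<14 -> acc=54894 shift=21 [end]
Varint 2: bytes[4:7] = EE AC 03 -> value 54894 (3 byte(s))
  byte[7]=0xBB cont=1 payload=0x3B=59: acc |= 59<<0 -> acc=59 shift=7
  byte[8]=0x7C cont=0 payload=0x7C=124: acc |= 124<<7 -> acc=15931 shift=14 [end]
Varint 3: bytes[7:9] = BB 7C -> value 15931 (2 byte(s))

Answer: 200069548 54894 15931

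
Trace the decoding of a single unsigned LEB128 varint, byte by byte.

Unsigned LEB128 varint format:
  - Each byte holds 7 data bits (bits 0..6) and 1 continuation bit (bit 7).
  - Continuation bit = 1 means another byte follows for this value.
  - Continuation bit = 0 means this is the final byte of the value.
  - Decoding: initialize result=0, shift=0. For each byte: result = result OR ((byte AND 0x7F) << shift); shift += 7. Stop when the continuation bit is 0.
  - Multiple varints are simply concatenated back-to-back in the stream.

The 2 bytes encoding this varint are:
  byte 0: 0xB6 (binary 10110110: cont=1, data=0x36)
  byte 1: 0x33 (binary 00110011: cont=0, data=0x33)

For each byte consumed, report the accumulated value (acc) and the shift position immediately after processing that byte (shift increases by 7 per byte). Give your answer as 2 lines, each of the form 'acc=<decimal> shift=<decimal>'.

byte 0=0xB6: payload=0x36=54, contrib = 54<<0 = 54; acc -> 54, shift -> 7
byte 1=0x33: payload=0x33=51, contrib = 51<<7 = 6528; acc -> 6582, shift -> 14

Answer: acc=54 shift=7
acc=6582 shift=14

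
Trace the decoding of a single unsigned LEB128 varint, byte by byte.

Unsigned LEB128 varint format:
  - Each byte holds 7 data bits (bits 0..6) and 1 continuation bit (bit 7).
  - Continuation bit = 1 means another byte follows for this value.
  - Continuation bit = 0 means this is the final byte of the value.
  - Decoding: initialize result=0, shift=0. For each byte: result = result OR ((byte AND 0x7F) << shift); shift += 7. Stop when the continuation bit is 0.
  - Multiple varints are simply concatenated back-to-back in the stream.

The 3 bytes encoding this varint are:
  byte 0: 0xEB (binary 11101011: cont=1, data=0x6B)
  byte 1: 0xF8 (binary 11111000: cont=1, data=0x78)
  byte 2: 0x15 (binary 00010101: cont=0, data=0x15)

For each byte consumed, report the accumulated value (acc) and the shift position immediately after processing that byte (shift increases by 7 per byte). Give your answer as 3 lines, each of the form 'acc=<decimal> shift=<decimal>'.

byte 0=0xEB: payload=0x6B=107, contrib = 107<<0 = 107; acc -> 107, shift -> 7
byte 1=0xF8: payload=0x78=120, contrib = 120<<7 = 15360; acc -> 15467, shift -> 14
byte 2=0x15: payload=0x15=21, contrib = 21<<14 = 344064; acc -> 359531, shift -> 21

Answer: acc=107 shift=7
acc=15467 shift=14
acc=359531 shift=21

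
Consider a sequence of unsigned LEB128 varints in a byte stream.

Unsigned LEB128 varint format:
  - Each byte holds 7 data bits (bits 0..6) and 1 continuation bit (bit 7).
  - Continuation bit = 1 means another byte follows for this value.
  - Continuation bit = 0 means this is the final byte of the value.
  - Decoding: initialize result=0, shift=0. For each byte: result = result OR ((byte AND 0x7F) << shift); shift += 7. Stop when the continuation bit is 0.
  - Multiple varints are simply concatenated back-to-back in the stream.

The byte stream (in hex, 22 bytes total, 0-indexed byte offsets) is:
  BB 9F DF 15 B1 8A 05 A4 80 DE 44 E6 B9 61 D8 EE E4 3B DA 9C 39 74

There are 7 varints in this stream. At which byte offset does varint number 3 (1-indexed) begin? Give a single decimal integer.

  byte[0]=0xBB cont=1 payload=0x3B=59: acc |= 59<<0 -> acc=59 shift=7
  byte[1]=0x9F cont=1 payload=0x1F=31: acc |= 31<<7 -> acc=4027 shift=14
  byte[2]=0xDF cont=1 payload=0x5F=95: acc |= 95<<14 -> acc=1560507 shift=21
  byte[3]=0x15 cont=0 payload=0x15=21: acc |= 21<<21 -> acc=45600699 shift=28 [end]
Varint 1: bytes[0:4] = BB 9F DF 15 -> value 45600699 (4 byte(s))
  byte[4]=0xB1 cont=1 payload=0x31=49: acc |= 49<<0 -> acc=49 shift=7
  byte[5]=0x8A cont=1 payload=0x0A=10: acc |= 10<<7 -> acc=1329 shift=14
  byte[6]=0x05 cont=0 payload=0x05=5: acc |= 5<<14 -> acc=83249 shift=21 [end]
Varint 2: bytes[4:7] = B1 8A 05 -> value 83249 (3 byte(s))
  byte[7]=0xA4 cont=1 payload=0x24=36: acc |= 36<<0 -> acc=36 shift=7
  byte[8]=0x80 cont=1 payload=0x00=0: acc |= 0<<7 -> acc=36 shift=14
  byte[9]=0xDE cont=1 payload=0x5E=94: acc |= 94<<14 -> acc=1540132 shift=21
  byte[10]=0x44 cont=0 payload=0x44=68: acc |= 68<<21 -> acc=144146468 shift=28 [end]
Varint 3: bytes[7:11] = A4 80 DE 44 -> value 144146468 (4 byte(s))
  byte[11]=0xE6 cont=1 payload=0x66=102: acc |= 102<<0 -> acc=102 shift=7
  byte[12]=0xB9 cont=1 payload=0x39=57: acc |= 57<<7 -> acc=7398 shift=14
  byte[13]=0x61 cont=0 payload=0x61=97: acc |= 97<<14 -> acc=1596646 shift=21 [end]
Varint 4: bytes[11:14] = E6 B9 61 -> value 1596646 (3 byte(s))
  byte[14]=0xD8 cont=1 payload=0x58=88: acc |= 88<<0 -> acc=88 shift=7
  byte[15]=0xEE cont=1 payload=0x6E=110: acc |= 110<<7 -> acc=14168 shift=14
  byte[16]=0xE4 cont=1 payload=0x64=100: acc |= 100<<14 -> acc=1652568 shift=21
  byte[17]=0x3B cont=0 payload=0x3B=59: acc |= 59<<21 -> acc=125384536 shift=28 [end]
Varint 5: bytes[14:18] = D8 EE E4 3B -> value 125384536 (4 byte(s))
  byte[18]=0xDA cont=1 payload=0x5A=90: acc |= 90<<0 -> acc=90 shift=7
  byte[19]=0x9C cont=1 payload=0x1C=28: acc |= 28<<7 -> acc=3674 shift=14
  byte[20]=0x39 cont=0 payload=0x39=57: acc |= 57<<14 -> acc=937562 shift=21 [end]
Varint 6: bytes[18:21] = DA 9C 39 -> value 937562 (3 byte(s))
  byte[21]=0x74 cont=0 payload=0x74=116: acc |= 116<<0 -> acc=116 shift=7 [end]
Varint 7: bytes[21:22] = 74 -> value 116 (1 byte(s))

Answer: 7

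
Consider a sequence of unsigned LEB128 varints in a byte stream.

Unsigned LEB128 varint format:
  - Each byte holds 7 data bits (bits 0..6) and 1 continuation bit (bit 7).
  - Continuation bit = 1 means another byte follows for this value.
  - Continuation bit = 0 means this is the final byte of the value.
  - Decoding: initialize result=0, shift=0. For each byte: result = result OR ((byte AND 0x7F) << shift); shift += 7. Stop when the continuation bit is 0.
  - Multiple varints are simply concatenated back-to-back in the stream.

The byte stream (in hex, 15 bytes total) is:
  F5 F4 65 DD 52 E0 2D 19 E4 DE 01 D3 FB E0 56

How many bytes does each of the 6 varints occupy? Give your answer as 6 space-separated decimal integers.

  byte[0]=0xF5 cont=1 payload=0x75=117: acc |= 117<<0 -> acc=117 shift=7
  byte[1]=0xF4 cont=1 payload=0x74=116: acc |= 116<<7 -> acc=14965 shift=14
  byte[2]=0x65 cont=0 payload=0x65=101: acc |= 101<<14 -> acc=1669749 shift=21 [end]
Varint 1: bytes[0:3] = F5 F4 65 -> value 1669749 (3 byte(s))
  byte[3]=0xDD cont=1 payload=0x5D=93: acc |= 93<<0 -> acc=93 shift=7
  byte[4]=0x52 cont=0 payload=0x52=82: acc |= 82<<7 -> acc=10589 shift=14 [end]
Varint 2: bytes[3:5] = DD 52 -> value 10589 (2 byte(s))
  byte[5]=0xE0 cont=1 payload=0x60=96: acc |= 96<<0 -> acc=96 shift=7
  byte[6]=0x2D cont=0 payload=0x2D=45: acc |= 45<<7 -> acc=5856 shift=14 [end]
Varint 3: bytes[5:7] = E0 2D -> value 5856 (2 byte(s))
  byte[7]=0x19 cont=0 payload=0x19=25: acc |= 25<<0 -> acc=25 shift=7 [end]
Varint 4: bytes[7:8] = 19 -> value 25 (1 byte(s))
  byte[8]=0xE4 cont=1 payload=0x64=100: acc |= 100<<0 -> acc=100 shift=7
  byte[9]=0xDE cont=1 payload=0x5E=94: acc |= 94<<7 -> acc=12132 shift=14
  byte[10]=0x01 cont=0 payload=0x01=1: acc |= 1<<14 -> acc=28516 shift=21 [end]
Varint 5: bytes[8:11] = E4 DE 01 -> value 28516 (3 byte(s))
  byte[11]=0xD3 cont=1 payload=0x53=83: acc |= 83<<0 -> acc=83 shift=7
  byte[12]=0xFB cont=1 payload=0x7B=123: acc |= 123<<7 -> acc=15827 shift=14
  byte[13]=0xE0 cont=1 payload=0x60=96: acc |= 96<<14 -> acc=1588691 shift=21
  byte[14]=0x56 cont=0 payload=0x56=86: acc |= 86<<21 -> acc=181943763 shift=28 [end]
Varint 6: bytes[11:15] = D3 FB E0 56 -> value 181943763 (4 byte(s))

Answer: 3 2 2 1 3 4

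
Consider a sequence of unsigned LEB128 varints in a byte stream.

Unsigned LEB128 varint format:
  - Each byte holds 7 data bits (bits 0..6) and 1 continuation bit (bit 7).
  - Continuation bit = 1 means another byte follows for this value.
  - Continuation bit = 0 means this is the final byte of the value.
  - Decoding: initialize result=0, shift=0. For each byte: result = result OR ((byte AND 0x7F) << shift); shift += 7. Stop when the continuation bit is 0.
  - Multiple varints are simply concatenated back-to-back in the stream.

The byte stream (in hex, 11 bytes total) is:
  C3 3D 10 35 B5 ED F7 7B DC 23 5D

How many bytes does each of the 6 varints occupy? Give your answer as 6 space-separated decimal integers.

  byte[0]=0xC3 cont=1 payload=0x43=67: acc |= 67<<0 -> acc=67 shift=7
  byte[1]=0x3D cont=0 payload=0x3D=61: acc |= 61<<7 -> acc=7875 shift=14 [end]
Varint 1: bytes[0:2] = C3 3D -> value 7875 (2 byte(s))
  byte[2]=0x10 cont=0 payload=0x10=16: acc |= 16<<0 -> acc=16 shift=7 [end]
Varint 2: bytes[2:3] = 10 -> value 16 (1 byte(s))
  byte[3]=0x35 cont=0 payload=0x35=53: acc |= 53<<0 -> acc=53 shift=7 [end]
Varint 3: bytes[3:4] = 35 -> value 53 (1 byte(s))
  byte[4]=0xB5 cont=1 payload=0x35=53: acc |= 53<<0 -> acc=53 shift=7
  byte[5]=0xED cont=1 payload=0x6D=109: acc |= 109<<7 -> acc=14005 shift=14
  byte[6]=0xF7 cont=1 payload=0x77=119: acc |= 119<<14 -> acc=1963701 shift=21
  byte[7]=0x7B cont=0 payload=0x7B=123: acc |= 123<<21 -> acc=259913397 shift=28 [end]
Varint 4: bytes[4:8] = B5 ED F7 7B -> value 259913397 (4 byte(s))
  byte[8]=0xDC cont=1 payload=0x5C=92: acc |= 92<<0 -> acc=92 shift=7
  byte[9]=0x23 cont=0 payload=0x23=35: acc |= 35<<7 -> acc=4572 shift=14 [end]
Varint 5: bytes[8:10] = DC 23 -> value 4572 (2 byte(s))
  byte[10]=0x5D cont=0 payload=0x5D=93: acc |= 93<<0 -> acc=93 shift=7 [end]
Varint 6: bytes[10:11] = 5D -> value 93 (1 byte(s))

Answer: 2 1 1 4 2 1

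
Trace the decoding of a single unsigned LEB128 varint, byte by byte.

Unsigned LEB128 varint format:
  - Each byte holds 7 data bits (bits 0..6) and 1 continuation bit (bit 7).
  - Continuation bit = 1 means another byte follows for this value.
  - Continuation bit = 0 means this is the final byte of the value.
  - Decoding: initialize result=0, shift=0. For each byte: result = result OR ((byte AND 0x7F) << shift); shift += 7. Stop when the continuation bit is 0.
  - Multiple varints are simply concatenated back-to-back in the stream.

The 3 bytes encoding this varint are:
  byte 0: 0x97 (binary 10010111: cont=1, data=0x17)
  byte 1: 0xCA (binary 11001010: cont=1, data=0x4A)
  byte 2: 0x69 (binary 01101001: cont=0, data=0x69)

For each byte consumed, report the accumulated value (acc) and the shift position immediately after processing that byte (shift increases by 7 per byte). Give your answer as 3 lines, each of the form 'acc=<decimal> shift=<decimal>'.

byte 0=0x97: payload=0x17=23, contrib = 23<<0 = 23; acc -> 23, shift -> 7
byte 1=0xCA: payload=0x4A=74, contrib = 74<<7 = 9472; acc -> 9495, shift -> 14
byte 2=0x69: payload=0x69=105, contrib = 105<<14 = 1720320; acc -> 1729815, shift -> 21

Answer: acc=23 shift=7
acc=9495 shift=14
acc=1729815 shift=21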